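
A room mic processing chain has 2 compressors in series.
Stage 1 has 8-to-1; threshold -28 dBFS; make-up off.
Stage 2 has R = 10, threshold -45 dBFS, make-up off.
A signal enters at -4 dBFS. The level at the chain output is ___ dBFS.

Stage 1: -4 dBFS is 24 dB over -28 dBFS; at 8:1 that becomes 3 dB over, giving -25 dBFS.
Stage 2: 20 dB above -45 dBFS, reduced 10:1 to 2 dB above → -43 dBFS.

-43 dBFS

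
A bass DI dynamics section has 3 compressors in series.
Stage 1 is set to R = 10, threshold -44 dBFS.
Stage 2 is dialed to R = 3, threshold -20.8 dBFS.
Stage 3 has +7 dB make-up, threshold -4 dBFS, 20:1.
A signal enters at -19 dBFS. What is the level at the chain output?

-34.5 dBFS

Stage 1: overshoot 25 dB → 25/10 = 2.5 dB → -41.5 dBFS.
Stage 2: -41.5 dBFS is at or below the -20.8 dBFS threshold — no compression; output -41.5 dBFS.
Stage 3: below threshold (-41.5 ≤ -4); passes unchanged; make-up brings it to -34.5 dBFS.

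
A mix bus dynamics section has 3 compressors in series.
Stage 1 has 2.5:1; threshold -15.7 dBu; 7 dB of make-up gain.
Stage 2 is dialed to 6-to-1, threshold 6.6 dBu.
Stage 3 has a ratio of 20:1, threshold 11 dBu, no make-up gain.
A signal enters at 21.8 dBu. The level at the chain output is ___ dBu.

Stage 1: overshoot 37.5 dB → 37.5/2.5 = 15 dB → -0.7 dBu; +7 dB make-up → 6.3 dBu.
Stage 2: below threshold (6.3 ≤ 6.6); passes unchanged; output 6.3 dBu.
Stage 3: 6.3 dBu is at or below the 11 dBu threshold — no compression; output 6.3 dBu.

6.3 dBu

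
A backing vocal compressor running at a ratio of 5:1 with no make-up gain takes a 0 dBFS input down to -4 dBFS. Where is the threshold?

-5 dBFS

Gain reduction = 0 − (-4) = 4 dB; output overshoot = GR / (R − 1) = 4 / 4 = 1 dB.
Threshold = output − output overshoot = -4 − 1 = -5 dBFS.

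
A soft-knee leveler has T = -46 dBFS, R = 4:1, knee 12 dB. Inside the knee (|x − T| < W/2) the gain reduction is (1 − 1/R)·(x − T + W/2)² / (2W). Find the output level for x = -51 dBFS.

-51.03125 dBFS

x − T + W/2 = -51 − (-46) + 6 = 1.
GR = (1 − 1/4) × 1² / 24 = 0.75 × 1 / 24 = 0.03125 dB.
Output = -51 − 0.03125 = -51.03125 dBFS.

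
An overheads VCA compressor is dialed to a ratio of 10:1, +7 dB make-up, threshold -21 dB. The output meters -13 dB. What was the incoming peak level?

Stripping the +7 dB make-up gives -20 dB at the gain stage.
Post-compression overshoot = -20 − (-21) = 1 dB.
Undo the ratio: input overshoot = 1 × 10 = 10 dB, giving input = -11 dB.

-11 dB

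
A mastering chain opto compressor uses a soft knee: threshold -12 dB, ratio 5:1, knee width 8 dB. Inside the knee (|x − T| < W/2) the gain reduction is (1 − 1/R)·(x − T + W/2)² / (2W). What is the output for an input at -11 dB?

x − T + W/2 = -11 − (-12) + 4 = 5.
GR = (1 − 1/5) × 5² / 16 = 0.8 × 25 / 16 = 1.25 dB.
Output = -11 − 1.25 = -12.25 dB.

-12.25 dB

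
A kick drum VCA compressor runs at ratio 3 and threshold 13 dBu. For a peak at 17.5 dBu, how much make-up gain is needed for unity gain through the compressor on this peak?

3 dB

Overshoot 4.5 dB → 4.5/3 = 1.5 dB after compression, so the compressed level is 13 + 1.5 = 14.5 dBu.
Make-up = target − compressed = 17.5 − 14.5 = 3 dB.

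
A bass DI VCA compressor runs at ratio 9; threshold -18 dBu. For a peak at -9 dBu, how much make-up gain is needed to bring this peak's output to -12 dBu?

5 dB

Without make-up, output = threshold + overshoot/9 = -18 + 1 = -17 dBu.
Gap to target: 5 dB.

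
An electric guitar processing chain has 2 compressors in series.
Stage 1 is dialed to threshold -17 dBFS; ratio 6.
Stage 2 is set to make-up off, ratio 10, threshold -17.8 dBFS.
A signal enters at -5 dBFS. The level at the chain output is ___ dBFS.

-17.52 dBFS

Stage 1: -5 dBFS is 12 dB over -17 dBFS; at 6:1 that becomes 2 dB over, giving -15 dBFS.
Stage 2: 2.8 dB above -17.8 dBFS, reduced 10:1 to 0.28 dB above → -17.52 dBFS.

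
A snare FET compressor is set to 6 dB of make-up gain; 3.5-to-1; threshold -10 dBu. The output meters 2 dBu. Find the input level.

Before make-up, the level was 2 − 6 = -4 dBu.
The compressed level sits -4 − (-10) = 6 dB over threshold.
Undo the ratio: input overshoot = 6 × 3.5 = 21 dB, giving input = 11 dBu.

11 dBu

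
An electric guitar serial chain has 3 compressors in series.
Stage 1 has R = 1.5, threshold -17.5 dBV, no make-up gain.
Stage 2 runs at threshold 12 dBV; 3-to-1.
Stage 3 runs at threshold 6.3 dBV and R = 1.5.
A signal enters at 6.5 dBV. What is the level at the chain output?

-1.5 dBV

Stage 1: 6.5 dBV is 24 dB over -17.5 dBV; at 1.5:1 that becomes 16 dB over, giving -1.5 dBV.
Stage 2: below threshold (-1.5 ≤ 12); passes unchanged; output -1.5 dBV.
Stage 3: -1.5 dBV is at or below the 6.3 dBV threshold — no compression; output -1.5 dBV.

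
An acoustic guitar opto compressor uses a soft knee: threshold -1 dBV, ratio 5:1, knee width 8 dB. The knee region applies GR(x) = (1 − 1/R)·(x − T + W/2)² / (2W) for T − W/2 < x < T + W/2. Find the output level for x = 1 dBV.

-0.8 dBV

x − T + W/2 = 1 − (-1) + 4 = 6.
GR = (1 − 1/5) × 6² / 16 = 0.8 × 36 / 16 = 1.8 dB.
Output = 1 − 1.8 = -0.8 dBV.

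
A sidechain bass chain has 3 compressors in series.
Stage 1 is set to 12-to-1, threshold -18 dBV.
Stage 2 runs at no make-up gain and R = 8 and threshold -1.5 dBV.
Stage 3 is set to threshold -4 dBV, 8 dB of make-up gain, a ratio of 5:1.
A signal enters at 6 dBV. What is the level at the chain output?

-8 dBV

Stage 1: 6 dBV is 24 dB over -18 dBV; at 12:1 that becomes 2 dB over, giving -16 dBV.
Stage 2: -16 dBV ≤ -1.5 dBV, so stage 2 doesn't engage; output -16 dBV.
Stage 3: below threshold (-16 ≤ -4); passes unchanged; make-up brings it to -8 dBV.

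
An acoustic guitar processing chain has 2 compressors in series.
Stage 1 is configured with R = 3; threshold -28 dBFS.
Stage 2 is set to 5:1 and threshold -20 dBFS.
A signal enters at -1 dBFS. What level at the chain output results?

-19.8 dBFS

Stage 1: overshoot 27 dB → 27/3 = 9 dB → -19 dBFS.
Stage 2: 1 dB above -20 dBFS, reduced 5:1 to 0.2 dB above → -19.8 dBFS.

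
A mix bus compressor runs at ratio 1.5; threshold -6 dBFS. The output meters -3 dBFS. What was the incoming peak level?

-1.5 dBFS

Post-compression overshoot = -3 − (-6) = 3 dB.
Undo the ratio: input overshoot = 3 × 1.5 = 4.5 dB, giving input = -1.5 dBFS.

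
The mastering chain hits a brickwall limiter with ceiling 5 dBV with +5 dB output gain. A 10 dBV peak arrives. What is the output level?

A brickwall limiter is an ∞:1 compressor: any input above the ceiling is clamped to 5 dBV.
Output gain then adds 5 dB: 5 + 5 = 10 dBV.

10 dBV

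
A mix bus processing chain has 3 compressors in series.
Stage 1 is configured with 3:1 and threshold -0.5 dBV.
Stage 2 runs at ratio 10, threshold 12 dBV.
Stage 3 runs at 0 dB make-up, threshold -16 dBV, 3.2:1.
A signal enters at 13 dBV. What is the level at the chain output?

-9.75 dBV

Stage 1: 13.5 dB above -0.5 dBV, reduced 3:1 to 4.5 dB above → 4 dBV.
Stage 2: 4 dBV ≤ 12 dBV, so stage 2 doesn't engage; output 4 dBV.
Stage 3: 20 dB above -16 dBV, reduced 3.2:1 to 6.25 dB above → -9.75 dBV.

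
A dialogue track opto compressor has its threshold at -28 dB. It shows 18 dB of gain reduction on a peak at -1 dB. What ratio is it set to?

Input overshoot = -1 − (-28) = 27 dB.
Output overshoot = 27 − 18 = 9 dB.
Ratio = input overshoot / output overshoot = 27 / 9 = 3.

3:1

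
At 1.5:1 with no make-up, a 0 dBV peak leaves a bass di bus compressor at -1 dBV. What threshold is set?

-3 dBV

Input is 3 dB above T (since output overshoot × R = input overshoot: (-1 − T)·1.5 = 0 − T gives T = -3 dBV).
Check: -3 + (0 − (-3))/1.5 = -3 + 2 = -1 dBV. ✓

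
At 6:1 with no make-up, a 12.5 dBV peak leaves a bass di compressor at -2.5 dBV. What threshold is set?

-5.5 dBV

Let T be the threshold. Output overshoot = (input overshoot)/R, so -2.5 − T = (12.5 − T)/6.
6·(-2.5 − T) = 12.5 − T → 5·T = -15 − 12.5 = -27.5.
T = -27.5/5 = -5.5 dBV.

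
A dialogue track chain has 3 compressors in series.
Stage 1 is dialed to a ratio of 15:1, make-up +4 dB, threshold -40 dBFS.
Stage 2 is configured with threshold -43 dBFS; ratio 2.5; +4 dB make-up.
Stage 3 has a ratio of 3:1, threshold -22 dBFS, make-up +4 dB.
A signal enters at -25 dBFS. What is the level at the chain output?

-31.8 dBFS

Stage 1: 15 dB above -40 dBFS, reduced 15:1 to 1 dB above → -39 dBFS; +4 dB make-up → -35 dBFS.
Stage 2: overshoot 8 dB → 8/2.5 = 3.2 dB → -39.8 dBFS; +4 dB make-up → -35.8 dBFS.
Stage 3: -35.8 dBFS ≤ -22 dBFS, so stage 3 doesn't engage; make-up brings it to -31.8 dBFS.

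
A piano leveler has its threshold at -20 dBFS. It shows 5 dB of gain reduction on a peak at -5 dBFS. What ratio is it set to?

1.5:1

Input overshoot = -5 − (-20) = 15 dB.
Output overshoot = 15 − 5 = 10 dB.
Ratio = input overshoot / output overshoot = 15 / 10 = 1.5.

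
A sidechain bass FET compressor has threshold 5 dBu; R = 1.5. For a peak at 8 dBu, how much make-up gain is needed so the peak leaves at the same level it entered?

1 dB

The peak compresses to 5 + 3/1.5 = 7 dBu.
To reach 8 dBu requires 8 − 7 = 1 dB of make-up.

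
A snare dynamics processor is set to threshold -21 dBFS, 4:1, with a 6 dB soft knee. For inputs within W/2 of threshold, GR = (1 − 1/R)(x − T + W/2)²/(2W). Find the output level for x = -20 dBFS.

x − T + W/2 = -20 − (-21) + 3 = 4.
GR = (1 − 1/4) × 4² / 12 = 0.75 × 16 / 12 = 1 dB.
Output = -20 − 1 = -21 dBFS.

-21 dBFS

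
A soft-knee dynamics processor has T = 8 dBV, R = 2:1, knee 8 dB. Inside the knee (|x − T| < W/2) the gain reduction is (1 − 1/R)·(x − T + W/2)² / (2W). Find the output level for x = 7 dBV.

x − T + W/2 = 7 − 8 + 4 = 3.
GR = (1 − 1/2) × 3² / 16 = 0.5 × 9 / 16 = 0.28125 dB.
Output = 7 − 0.28125 = 6.71875 dBV.

6.71875 dBV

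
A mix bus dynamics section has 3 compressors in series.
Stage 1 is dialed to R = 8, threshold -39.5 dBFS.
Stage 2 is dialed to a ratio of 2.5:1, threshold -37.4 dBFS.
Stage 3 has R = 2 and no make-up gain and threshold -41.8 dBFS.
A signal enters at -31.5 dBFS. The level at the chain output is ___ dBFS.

-40.15 dBFS

Stage 1: -31.5 dBFS is 8 dB over -39.5 dBFS; at 8:1 that becomes 1 dB over, giving -38.5 dBFS.
Stage 2: below threshold (-38.5 ≤ -37.4); passes unchanged; output -38.5 dBFS.
Stage 3: overshoot 3.3 dB → 3.3/2 = 1.65 dB → -40.15 dBFS.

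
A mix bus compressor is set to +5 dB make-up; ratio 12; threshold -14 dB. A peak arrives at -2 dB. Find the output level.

-2 dB sits 12 dB over threshold.
12:1 compression reduces that to 12/12 = 1 dB over.
So the level is -14 + 1 = -13 dB; make-up adds 5 dB, giving -8 dB.

-8 dB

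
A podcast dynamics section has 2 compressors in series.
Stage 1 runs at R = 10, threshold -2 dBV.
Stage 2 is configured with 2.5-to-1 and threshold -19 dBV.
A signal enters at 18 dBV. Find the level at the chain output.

Stage 1: overshoot 20 dB → 20/10 = 2 dB → 0 dBV.
Stage 2: overshoot 19 dB → 19/2.5 = 7.6 dB → -11.4 dBV.

-11.4 dBV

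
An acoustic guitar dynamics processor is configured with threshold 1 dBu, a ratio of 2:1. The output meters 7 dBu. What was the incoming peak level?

13 dBu

The compressed level sits 7 − 1 = 6 dB over threshold.
Before 2:1 compression the overshoot was 6 × 2 = 12 dB, so input = 1 + 12 = 13 dBu.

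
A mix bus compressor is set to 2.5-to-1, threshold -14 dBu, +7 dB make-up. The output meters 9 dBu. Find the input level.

Remove make-up: 9 − 7 = 2 dBu.
That's 16 dB above the -14 dBu threshold.
Before 2.5:1 compression the overshoot was 16 × 2.5 = 40 dB, so input = -14 + 40 = 26 dBu.

26 dBu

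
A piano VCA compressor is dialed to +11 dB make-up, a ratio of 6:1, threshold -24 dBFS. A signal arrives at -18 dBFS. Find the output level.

-12 dBFS

-18 dBFS sits 6 dB over threshold.
The 6 dB excess becomes 1 dB after 6:1 reduction.
That puts the output at -23 dBFS; make-up adds 11 dB, giving -12 dBFS.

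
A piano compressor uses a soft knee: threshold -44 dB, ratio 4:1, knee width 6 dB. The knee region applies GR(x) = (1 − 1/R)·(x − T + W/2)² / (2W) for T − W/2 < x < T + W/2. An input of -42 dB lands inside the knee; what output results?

x − T + W/2 = -42 − (-44) + 3 = 5.
GR = (1 − 1/4) × 5² / 12 = 0.75 × 25 / 12 = 1.5625 dB.
Output = -42 − 1.5625 = -43.5625 dB.

-43.5625 dB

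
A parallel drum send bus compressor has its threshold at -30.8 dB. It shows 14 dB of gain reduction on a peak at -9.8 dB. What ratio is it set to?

Input overshoot = -9.8 − (-30.8) = 21 dB.
Output overshoot = 21 − 14 = 7 dB.
Ratio = input overshoot / output overshoot = 21 / 7 = 3.

3:1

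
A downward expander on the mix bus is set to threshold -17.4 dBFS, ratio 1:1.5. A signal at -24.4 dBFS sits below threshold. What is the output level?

Below threshold, a 1:1.5 expander applies gain = (1.5−1)×(T − x) of attenuation.
(1.5−1) × 7 = 3.5 dB, so output = -24.4 − 3.5 = -27.9 dBFS.

-27.9 dBFS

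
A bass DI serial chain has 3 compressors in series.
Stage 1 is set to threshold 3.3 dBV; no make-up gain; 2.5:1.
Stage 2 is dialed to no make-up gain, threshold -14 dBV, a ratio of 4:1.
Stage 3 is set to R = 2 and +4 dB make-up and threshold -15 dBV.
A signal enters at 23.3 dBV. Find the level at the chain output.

-7.3375 dBV

Stage 1: overshoot 20 dB → 20/2.5 = 8 dB → 11.3 dBV.
Stage 2: 25.3 dB above -14 dBV, reduced 4:1 to 6.325 dB above → -7.675 dBV.
Stage 3: 7.325 dB above -15 dBV, reduced 2:1 to 3.6625 dB above → -11.3375 dBV; +4 dB make-up → -7.3375 dBV.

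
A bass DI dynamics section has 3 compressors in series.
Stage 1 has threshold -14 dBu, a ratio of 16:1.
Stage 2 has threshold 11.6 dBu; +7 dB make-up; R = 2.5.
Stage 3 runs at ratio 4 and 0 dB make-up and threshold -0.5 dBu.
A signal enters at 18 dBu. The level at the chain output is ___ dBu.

-5 dBu

Stage 1: 18 dBu is 32 dB over -14 dBu; at 16:1 that becomes 2 dB over, giving -12 dBu.
Stage 2: -12 dBu is at or below the 11.6 dBu threshold — no compression; make-up brings it to -5 dBu.
Stage 3: below threshold (-5 ≤ -0.5); passes unchanged; output -5 dBu.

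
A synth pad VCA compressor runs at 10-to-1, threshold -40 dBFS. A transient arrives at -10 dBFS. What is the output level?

The input is 30 dB above the -40 dBFS threshold.
The 30 dB excess becomes 3 dB after 10:1 reduction.
Output = -40 + 3 = -37 dBFS.

-37 dBFS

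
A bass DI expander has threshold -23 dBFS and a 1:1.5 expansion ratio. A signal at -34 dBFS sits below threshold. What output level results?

-39.5 dBFS

Below threshold, a 1:1.5 expander applies gain = (1.5−1)×(T − x) of attenuation.
(1.5−1) × 11 = 5.5 dB, so output = -34 − 5.5 = -39.5 dBFS.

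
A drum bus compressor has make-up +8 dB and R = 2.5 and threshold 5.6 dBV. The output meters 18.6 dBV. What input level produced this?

18.1 dBV

Remove make-up: 18.6 − 8 = 10.6 dBV.
Post-compression overshoot = 10.6 − 5.6 = 5 dB.
Input overshoot = R × output overshoot = 12.5 dB → input = 5.6 + 12.5 = 18.1 dBV.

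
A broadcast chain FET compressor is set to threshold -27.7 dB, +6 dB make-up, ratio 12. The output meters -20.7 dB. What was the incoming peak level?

Remove make-up: -20.7 − 6 = -26.7 dB.
Post-compression overshoot = -26.7 − (-27.7) = 1 dB.
Undo the ratio: input overshoot = 1 × 12 = 12 dB, giving input = -15.7 dB.

-15.7 dB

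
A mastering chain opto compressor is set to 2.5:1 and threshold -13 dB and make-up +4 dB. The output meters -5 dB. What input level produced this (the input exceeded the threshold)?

-3 dB

Before make-up, the level was -5 − 4 = -9 dB.
That's 4 dB above the -13 dB threshold.
Before 2.5:1 compression the overshoot was 4 × 2.5 = 10 dB, so input = -13 + 10 = -3 dB.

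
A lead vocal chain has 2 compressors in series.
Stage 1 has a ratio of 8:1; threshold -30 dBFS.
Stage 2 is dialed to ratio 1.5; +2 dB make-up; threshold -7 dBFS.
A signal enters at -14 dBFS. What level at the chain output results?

-26 dBFS

Stage 1: overshoot 16 dB → 16/8 = 2 dB → -28 dBFS.
Stage 2: -28 dBFS is at or below the -7 dBFS threshold — no compression; make-up brings it to -26 dBFS.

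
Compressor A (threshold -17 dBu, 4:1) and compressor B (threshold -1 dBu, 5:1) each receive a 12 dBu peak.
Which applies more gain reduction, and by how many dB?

A: GR = 29 − 29/4 = 21.75 dB.
B: GR = 13 − 13/5 = 10.4 dB.
Difference: 11.35 dB in favour of A.

A, by 11.35 dB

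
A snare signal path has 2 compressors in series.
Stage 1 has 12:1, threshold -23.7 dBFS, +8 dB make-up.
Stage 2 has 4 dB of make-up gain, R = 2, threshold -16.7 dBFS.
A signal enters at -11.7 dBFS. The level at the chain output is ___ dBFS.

Stage 1: 12 dB above -23.7 dBFS, reduced 12:1 to 1 dB above → -22.7 dBFS; +8 dB make-up → -14.7 dBFS.
Stage 2: overshoot 2 dB → 2/2 = 1 dB → -15.7 dBFS; +4 dB make-up → -11.7 dBFS.

-11.7 dBFS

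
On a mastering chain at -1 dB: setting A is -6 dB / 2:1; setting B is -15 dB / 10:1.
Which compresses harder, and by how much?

A: GR = 5 − 5/2 = 2.5 dB.
B: GR = 14 − 14/10 = 12.6 dB.
Difference: 10.1 dB in favour of B.

B, by 10.1 dB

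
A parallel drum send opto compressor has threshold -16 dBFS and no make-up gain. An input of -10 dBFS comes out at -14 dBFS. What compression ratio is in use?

Input overshoot = -10 − (-16) = 6 dB; output overshoot = -14 − (-16) = 2 dB.
Ratio = 6 / 2 = 3.

3:1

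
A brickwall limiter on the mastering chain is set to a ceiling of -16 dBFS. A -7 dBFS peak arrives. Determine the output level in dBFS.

The limiter clamps the peak to its -16 dBFS ceiling.

-16 dBFS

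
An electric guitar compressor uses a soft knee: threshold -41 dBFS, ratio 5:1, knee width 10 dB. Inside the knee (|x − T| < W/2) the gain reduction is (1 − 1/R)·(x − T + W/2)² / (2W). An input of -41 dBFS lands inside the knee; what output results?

x − T + W/2 = -41 − (-41) + 5 = 5.
GR = (1 − 1/5) × 5² / 20 = 0.8 × 25 / 20 = 1 dB.
Output = -41 − 1 = -42 dBFS.

-42 dBFS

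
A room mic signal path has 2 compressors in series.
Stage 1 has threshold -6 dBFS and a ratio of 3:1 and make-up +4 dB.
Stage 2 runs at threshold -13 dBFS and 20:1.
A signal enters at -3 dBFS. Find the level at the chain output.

Stage 1: -3 dBFS is 3 dB over -6 dBFS; at 3:1 that becomes 1 dB over, giving -5 dBFS; +4 dB make-up → -1 dBFS.
Stage 2: overshoot 12 dB → 12/20 = 0.6 dB → -12.4 dBFS.

-12.4 dBFS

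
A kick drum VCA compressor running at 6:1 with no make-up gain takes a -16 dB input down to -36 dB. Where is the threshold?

-40 dB

Input is 24 dB above T (since output overshoot × R = input overshoot: (-36 − T)·6 = -16 − T gives T = -40 dB).
Check: -40 + (-16 − (-40))/6 = -40 + 4 = -36 dB. ✓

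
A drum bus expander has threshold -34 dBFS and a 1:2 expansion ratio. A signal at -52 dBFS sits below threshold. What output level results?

-70 dBFS

Below threshold, a 1:2 expander applies gain = (2−1)×(T − x) of attenuation.
(2−1) × 18 = 18 dB, so output = -52 − 18 = -70 dBFS.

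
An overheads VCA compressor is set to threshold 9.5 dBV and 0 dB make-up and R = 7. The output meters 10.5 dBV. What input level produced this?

Post-compression overshoot = 10.5 − 9.5 = 1 dB.
Undo the ratio: input overshoot = 1 × 7 = 7 dB, giving input = 16.5 dBV.

16.5 dBV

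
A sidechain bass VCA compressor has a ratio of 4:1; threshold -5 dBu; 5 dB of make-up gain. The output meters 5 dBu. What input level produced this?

Stripping the +5 dB make-up gives 0 dBu at the gain stage.
That's 5 dB above the -5 dBu threshold.
Undo the ratio: input overshoot = 5 × 4 = 20 dB, giving input = 15 dBu.

15 dBu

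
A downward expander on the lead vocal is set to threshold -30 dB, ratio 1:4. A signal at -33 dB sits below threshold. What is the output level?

-42 dB

The input is 3 dB below the -30 dB threshold.
A 1:4 expander multiplies undershoot by 4: 3 × 4 = 12 dB below threshold.
Output = -30 − 12 = -42 dB.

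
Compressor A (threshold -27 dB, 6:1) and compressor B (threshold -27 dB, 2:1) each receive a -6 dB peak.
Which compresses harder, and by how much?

A, by 7 dB

A: GR = 21 − 21/6 = 17.5 dB.
B: GR = 21 − 21/2 = 10.5 dB.
Difference: 7 dB in favour of A.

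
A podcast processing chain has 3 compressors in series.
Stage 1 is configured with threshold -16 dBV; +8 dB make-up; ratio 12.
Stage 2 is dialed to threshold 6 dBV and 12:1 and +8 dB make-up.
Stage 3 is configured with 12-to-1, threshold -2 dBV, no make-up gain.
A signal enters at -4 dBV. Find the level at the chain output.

Stage 1: overshoot 12 dB → 12/12 = 1 dB → -15 dBV; +8 dB make-up → -7 dBV.
Stage 2: -7 dBV ≤ 6 dBV, so stage 2 doesn't engage; make-up brings it to 1 dBV.
Stage 3: overshoot 3 dB → 3/12 = 0.25 dB → -1.75 dBV.

-1.75 dBV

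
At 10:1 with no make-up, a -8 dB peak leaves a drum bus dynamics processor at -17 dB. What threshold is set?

-18 dB

Gain reduction = -8 − (-17) = 9 dB; output overshoot = GR / (R − 1) = 9 / 9 = 1 dB.
Threshold = output − output overshoot = -17 − 1 = -18 dB.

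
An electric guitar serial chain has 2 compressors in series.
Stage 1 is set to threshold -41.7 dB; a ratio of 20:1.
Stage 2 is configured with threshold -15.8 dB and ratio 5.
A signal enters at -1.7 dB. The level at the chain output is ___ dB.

-39.7 dB

Stage 1: -1.7 dB is 40 dB over -41.7 dB; at 20:1 that becomes 2 dB over, giving -39.7 dB.
Stage 2: -39.7 dB ≤ -15.8 dB, so stage 2 doesn't engage; output -39.7 dB.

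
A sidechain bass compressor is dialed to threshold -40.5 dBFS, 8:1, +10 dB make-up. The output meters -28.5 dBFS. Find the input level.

Stripping the +10 dB make-up gives -38.5 dBFS at the gain stage.
The compressed level sits -38.5 − (-40.5) = 2 dB over threshold.
Input overshoot = R × output overshoot = 16 dB → input = -40.5 + 16 = -24.5 dBFS.

-24.5 dBFS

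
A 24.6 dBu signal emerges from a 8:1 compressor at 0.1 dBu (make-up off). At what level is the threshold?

-3.4 dBu

Let T be the threshold. Output overshoot = (input overshoot)/R, so 0.1 − T = (24.6 − T)/8.
8·(0.1 − T) = 24.6 − T → 7·T = 0.8 − 24.6 = -23.8.
T = -23.8/7 = -3.4 dBu.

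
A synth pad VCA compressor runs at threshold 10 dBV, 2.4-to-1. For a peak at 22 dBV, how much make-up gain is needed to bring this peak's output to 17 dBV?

2 dB

Without make-up, output = threshold + overshoot/2.4 = 10 + 5 = 15 dBV.
Gap to target: 2 dB.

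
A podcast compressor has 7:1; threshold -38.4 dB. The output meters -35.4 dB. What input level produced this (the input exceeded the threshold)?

-17.4 dB

The compressed level sits -35.4 − (-38.4) = 3 dB over threshold.
Input overshoot = R × output overshoot = 21 dB → input = -38.4 + 21 = -17.4 dB.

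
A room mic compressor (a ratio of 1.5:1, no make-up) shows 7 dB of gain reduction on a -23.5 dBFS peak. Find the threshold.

Input is 21 dB above T (since output overshoot × R = input overshoot: (-30.5 − T)·1.5 = -23.5 − T gives T = -44.5 dBFS).
Check: -44.5 + (-23.5 − (-44.5))/1.5 = -44.5 + 14 = -30.5 dBFS. ✓

-44.5 dBFS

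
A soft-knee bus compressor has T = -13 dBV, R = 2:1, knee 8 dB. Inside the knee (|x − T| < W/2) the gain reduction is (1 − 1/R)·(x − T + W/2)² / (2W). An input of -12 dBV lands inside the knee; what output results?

x − T + W/2 = -12 − (-13) + 4 = 5.
GR = (1 − 1/2) × 5² / 16 = 0.5 × 25 / 16 = 0.78125 dB.
Output = -12 − 0.78125 = -12.78125 dBV.

-12.78125 dBV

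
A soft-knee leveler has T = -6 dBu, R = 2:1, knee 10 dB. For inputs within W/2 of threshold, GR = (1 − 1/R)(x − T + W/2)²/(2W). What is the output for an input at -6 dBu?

x − T + W/2 = -6 − (-6) + 5 = 5.
GR = (1 − 1/2) × 5² / 20 = 0.5 × 25 / 20 = 0.625 dB.
Output = -6 − 0.625 = -6.625 dBu.

-6.625 dBu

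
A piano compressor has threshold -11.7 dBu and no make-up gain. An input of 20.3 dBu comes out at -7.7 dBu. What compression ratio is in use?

Input overshoot = 20.3 − (-11.7) = 32 dB; output overshoot = -7.7 − (-11.7) = 4 dB.
Ratio = 32 / 4 = 8.

8:1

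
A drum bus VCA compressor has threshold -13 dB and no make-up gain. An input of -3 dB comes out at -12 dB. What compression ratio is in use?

10:1

Input overshoot = -3 − (-13) = 10 dB; output overshoot = -12 − (-13) = 1 dB.
Ratio = 10 / 1 = 10.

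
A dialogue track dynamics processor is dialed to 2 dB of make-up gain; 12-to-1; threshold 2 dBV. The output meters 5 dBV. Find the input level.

14 dBV

Stripping the +2 dB make-up gives 3 dBV at the gain stage.
That's 1 dB above the 2 dBV threshold.
Before 12:1 compression the overshoot was 1 × 12 = 12 dB, so input = 2 + 12 = 14 dBV.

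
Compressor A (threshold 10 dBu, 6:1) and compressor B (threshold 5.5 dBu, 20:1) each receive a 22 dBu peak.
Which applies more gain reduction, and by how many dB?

B, by 5.675 dB

A: 12 dB over, compressed to 2 dB over, so 10 dB of GR.
B: 16.5 dB over, compressed to 0.825 dB over, so 15.675 dB of GR.
Difference: 5.675 dB in favour of B.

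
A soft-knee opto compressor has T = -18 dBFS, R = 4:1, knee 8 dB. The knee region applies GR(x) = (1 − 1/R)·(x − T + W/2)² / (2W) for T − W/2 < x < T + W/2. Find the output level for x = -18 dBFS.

-18.75 dBFS

x − T + W/2 = -18 − (-18) + 4 = 4.
GR = (1 − 1/4) × 4² / 16 = 0.75 × 16 / 16 = 0.75 dB.
Output = -18 − 0.75 = -18.75 dBFS.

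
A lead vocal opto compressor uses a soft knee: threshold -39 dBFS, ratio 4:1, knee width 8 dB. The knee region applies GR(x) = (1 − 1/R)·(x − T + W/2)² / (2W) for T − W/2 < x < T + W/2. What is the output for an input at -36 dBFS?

x − T + W/2 = -36 − (-39) + 4 = 7.
GR = (1 − 1/4) × 7² / 16 = 0.75 × 49 / 16 = 2.296875 dB.
Output = -36 − 2.296875 = -38.296875 dBFS.

-38.296875 dBFS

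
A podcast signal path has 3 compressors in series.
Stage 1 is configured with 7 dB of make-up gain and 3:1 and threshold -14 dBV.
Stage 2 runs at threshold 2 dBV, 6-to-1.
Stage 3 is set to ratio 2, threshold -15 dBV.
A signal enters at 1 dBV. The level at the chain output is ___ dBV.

Stage 1: overshoot 15 dB → 15/3 = 5 dB → -9 dBV; +7 dB make-up → -2 dBV.
Stage 2: -2 dBV is at or below the 2 dBV threshold — no compression; output -2 dBV.
Stage 3: -2 dBV is 13 dB over -15 dBV; at 2:1 that becomes 6.5 dB over, giving -8.5 dBV.

-8.5 dBV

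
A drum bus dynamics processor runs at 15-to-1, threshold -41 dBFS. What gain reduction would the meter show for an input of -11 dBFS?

28 dB

-11 dBFS exceeds the threshold by 30 dB.
A 15:1 ratio leaves 2 dB of that excess.
Gain reduction = 30 − 2 = 28 dB.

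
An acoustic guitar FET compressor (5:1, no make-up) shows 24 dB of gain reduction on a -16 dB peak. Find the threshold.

-46 dB

Gain reduction = -16 − (-40) = 24 dB; output overshoot = GR / (R − 1) = 24 / 4 = 6 dB.
Threshold = output − output overshoot = -40 − 6 = -46 dB.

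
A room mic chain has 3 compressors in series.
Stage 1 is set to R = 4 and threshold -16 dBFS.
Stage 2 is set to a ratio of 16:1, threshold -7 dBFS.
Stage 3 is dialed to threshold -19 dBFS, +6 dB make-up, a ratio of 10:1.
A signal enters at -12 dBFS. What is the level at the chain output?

Stage 1: -12 dBFS is 4 dB over -16 dBFS; at 4:1 that becomes 1 dB over, giving -15 dBFS.
Stage 2: -15 dBFS ≤ -7 dBFS, so stage 2 doesn't engage; output -15 dBFS.
Stage 3: 4 dB above -19 dBFS, reduced 10:1 to 0.4 dB above → -18.6 dBFS; +6 dB make-up → -12.6 dBFS.

-12.6 dBFS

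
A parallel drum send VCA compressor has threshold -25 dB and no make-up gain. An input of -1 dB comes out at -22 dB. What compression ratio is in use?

Input overshoot = -1 − (-25) = 24 dB; output overshoot = -22 − (-25) = 3 dB.
Ratio = 24 / 3 = 8.

8:1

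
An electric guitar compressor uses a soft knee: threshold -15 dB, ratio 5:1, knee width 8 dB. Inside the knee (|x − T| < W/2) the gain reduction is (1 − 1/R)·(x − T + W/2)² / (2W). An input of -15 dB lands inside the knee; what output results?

-15.8 dB

x − T + W/2 = -15 − (-15) + 4 = 4.
GR = (1 − 1/5) × 4² / 16 = 0.8 × 16 / 16 = 0.8 dB.
Output = -15 − 0.8 = -15.8 dB.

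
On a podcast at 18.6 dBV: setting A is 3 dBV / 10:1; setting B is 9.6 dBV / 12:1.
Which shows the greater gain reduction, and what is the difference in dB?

A: GR = 15.6 − 15.6/10 = 14.04 dB.
B: GR = 9 − 9/12 = 8.25 dB.
Difference: 5.79 dB in favour of A.

A, by 5.79 dB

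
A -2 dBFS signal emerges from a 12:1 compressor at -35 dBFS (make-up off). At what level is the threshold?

-38 dBFS

Gain reduction = -2 − (-35) = 33 dB; output overshoot = GR / (R − 1) = 33 / 11 = 3 dB.
Threshold = output − output overshoot = -35 − 3 = -38 dBFS.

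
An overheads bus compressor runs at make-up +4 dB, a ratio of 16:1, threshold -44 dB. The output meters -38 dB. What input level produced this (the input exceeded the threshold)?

Before make-up, the level was -38 − 4 = -42 dB.
Post-compression overshoot = -42 − (-44) = 2 dB.
Input overshoot = R × output overshoot = 32 dB → input = -44 + 32 = -12 dB.

-12 dB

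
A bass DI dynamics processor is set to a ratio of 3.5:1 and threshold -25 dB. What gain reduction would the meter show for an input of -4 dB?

15 dB

Overshoot = -4 − (-25) = 21 dB.
At 3.5:1, output sits 21/3.5 = 6 dB above threshold.
Gain reduction = 21 − 6 = 15 dB.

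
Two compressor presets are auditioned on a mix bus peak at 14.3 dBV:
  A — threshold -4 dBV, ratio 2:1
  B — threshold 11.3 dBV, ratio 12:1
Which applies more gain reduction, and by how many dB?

A: GR = 18.3 − 18.3/2 = 9.15 dB.
B: GR = 3 − 3/12 = 2.75 dB.
A reduces 6.4 dB more.

A, by 6.4 dB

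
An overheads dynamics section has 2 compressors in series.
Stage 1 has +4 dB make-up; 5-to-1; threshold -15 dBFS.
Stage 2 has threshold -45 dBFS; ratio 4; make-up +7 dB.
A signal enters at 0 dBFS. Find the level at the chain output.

-28.75 dBFS

Stage 1: 15 dB above -15 dBFS, reduced 5:1 to 3 dB above → -12 dBFS; +4 dB make-up → -8 dBFS.
Stage 2: 37 dB above -45 dBFS, reduced 4:1 to 9.25 dB above → -35.75 dBFS; +7 dB make-up → -28.75 dBFS.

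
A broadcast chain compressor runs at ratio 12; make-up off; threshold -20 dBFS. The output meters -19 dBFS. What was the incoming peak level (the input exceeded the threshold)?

That's 1 dB above the -20 dBFS threshold.
Input overshoot = R × output overshoot = 12 dB → input = -20 + 12 = -8 dBFS.

-8 dBFS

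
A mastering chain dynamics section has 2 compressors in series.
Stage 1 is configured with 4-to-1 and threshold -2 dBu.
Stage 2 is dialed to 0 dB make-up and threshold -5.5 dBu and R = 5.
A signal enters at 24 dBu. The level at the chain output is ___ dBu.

Stage 1: overshoot 26 dB → 26/4 = 6.5 dB → 4.5 dBu.
Stage 2: overshoot 10 dB → 10/5 = 2 dB → -3.5 dBu.

-3.5 dBu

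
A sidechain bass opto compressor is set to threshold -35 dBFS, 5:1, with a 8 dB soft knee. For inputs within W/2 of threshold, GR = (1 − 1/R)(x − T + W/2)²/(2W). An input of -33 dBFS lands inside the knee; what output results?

-34.8 dBFS

x − T + W/2 = -33 − (-35) + 4 = 6.
GR = (1 − 1/5) × 6² / 16 = 0.8 × 36 / 16 = 1.8 dB.
Output = -33 − 1.8 = -34.8 dBFS.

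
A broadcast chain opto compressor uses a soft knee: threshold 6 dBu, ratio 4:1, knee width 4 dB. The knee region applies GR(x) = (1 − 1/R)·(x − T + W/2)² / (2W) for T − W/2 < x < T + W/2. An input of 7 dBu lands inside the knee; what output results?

x − T + W/2 = 7 − 6 + 2 = 3.
GR = (1 − 1/4) × 3² / 8 = 0.75 × 9 / 8 = 0.84375 dB.
Output = 7 − 0.84375 = 6.15625 dBu.

6.15625 dBu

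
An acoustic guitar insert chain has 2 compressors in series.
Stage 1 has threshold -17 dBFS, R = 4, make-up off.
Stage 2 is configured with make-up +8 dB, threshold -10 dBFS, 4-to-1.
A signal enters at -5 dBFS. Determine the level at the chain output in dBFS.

-6 dBFS

Stage 1: 12 dB above -17 dBFS, reduced 4:1 to 3 dB above → -14 dBFS.
Stage 2: -14 dBFS is at or below the -10 dBFS threshold — no compression; make-up brings it to -6 dBFS.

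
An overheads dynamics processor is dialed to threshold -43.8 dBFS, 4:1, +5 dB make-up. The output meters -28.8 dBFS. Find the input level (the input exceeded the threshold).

Stripping the +5 dB make-up gives -33.8 dBFS at the gain stage.
Post-compression overshoot = -33.8 − (-43.8) = 10 dB.
Undo the ratio: input overshoot = 10 × 4 = 40 dB, giving input = -3.8 dBFS.

-3.8 dBFS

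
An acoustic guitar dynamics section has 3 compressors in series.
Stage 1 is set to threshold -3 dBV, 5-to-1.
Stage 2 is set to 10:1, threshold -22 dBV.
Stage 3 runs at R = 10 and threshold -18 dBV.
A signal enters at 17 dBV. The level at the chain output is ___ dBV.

-19.7 dBV

Stage 1: 20 dB above -3 dBV, reduced 5:1 to 4 dB above → 1 dBV.
Stage 2: 1 dBV is 23 dB over -22 dBV; at 10:1 that becomes 2.3 dB over, giving -19.7 dBV.
Stage 3: -19.7 dBV is at or below the -18 dBV threshold — no compression; output -19.7 dBV.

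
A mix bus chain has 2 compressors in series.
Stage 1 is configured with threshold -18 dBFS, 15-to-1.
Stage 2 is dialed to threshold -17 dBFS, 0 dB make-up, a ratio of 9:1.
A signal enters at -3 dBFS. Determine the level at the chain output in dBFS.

Stage 1: overshoot 15 dB → 15/15 = 1 dB → -17 dBFS.
Stage 2: -17 dBFS ≤ -17 dBFS, so stage 2 doesn't engage; output -17 dBFS.

-17 dBFS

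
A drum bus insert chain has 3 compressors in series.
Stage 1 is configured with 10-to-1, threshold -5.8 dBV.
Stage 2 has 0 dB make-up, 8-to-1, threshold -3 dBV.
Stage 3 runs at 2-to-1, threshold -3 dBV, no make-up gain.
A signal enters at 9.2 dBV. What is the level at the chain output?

-4.3 dBV

Stage 1: 9.2 dBV is 15 dB over -5.8 dBV; at 10:1 that becomes 1.5 dB over, giving -4.3 dBV.
Stage 2: -4.3 dBV is at or below the -3 dBV threshold — no compression; output -4.3 dBV.
Stage 3: -4.3 dBV ≤ -3 dBV, so stage 3 doesn't engage; output -4.3 dBV.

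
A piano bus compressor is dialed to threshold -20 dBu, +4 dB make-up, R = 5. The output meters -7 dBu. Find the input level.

Stripping the +4 dB make-up gives -11 dBu at the gain stage.
That's 9 dB above the -20 dBu threshold.
Undo the ratio: input overshoot = 9 × 5 = 45 dB, giving input = 25 dBu.

25 dBu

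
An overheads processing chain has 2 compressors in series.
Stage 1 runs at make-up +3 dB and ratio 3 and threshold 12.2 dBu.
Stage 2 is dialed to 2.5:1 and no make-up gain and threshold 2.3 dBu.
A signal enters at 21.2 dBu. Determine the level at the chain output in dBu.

8.66 dBu

Stage 1: 21.2 dBu is 9 dB over 12.2 dBu; at 3:1 that becomes 3 dB over, giving 15.2 dBu; +3 dB make-up → 18.2 dBu.
Stage 2: 18.2 dBu is 15.9 dB over 2.3 dBu; at 2.5:1 that becomes 6.36 dB over, giving 8.66 dBu.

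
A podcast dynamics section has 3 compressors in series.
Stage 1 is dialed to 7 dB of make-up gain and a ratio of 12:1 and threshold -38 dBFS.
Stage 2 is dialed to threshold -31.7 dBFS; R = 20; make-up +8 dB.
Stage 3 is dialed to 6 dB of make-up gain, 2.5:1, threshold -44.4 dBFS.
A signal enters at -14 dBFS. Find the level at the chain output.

Stage 1: -14 dBFS is 24 dB over -38 dBFS; at 12:1 that becomes 2 dB over, giving -36 dBFS; +7 dB make-up → -29 dBFS.
Stage 2: 2.7 dB above -31.7 dBFS, reduced 20:1 to 0.135 dB above → -31.565 dBFS; +8 dB make-up → -23.565 dBFS.
Stage 3: overshoot 20.835 dB → 20.835/2.5 = 8.334 dB → -36.066 dBFS; +6 dB make-up → -30.066 dBFS.

-30.066 dBFS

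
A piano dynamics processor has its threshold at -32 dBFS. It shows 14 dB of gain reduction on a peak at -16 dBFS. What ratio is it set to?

Input overshoot = -16 − (-32) = 16 dB.
Output overshoot = 16 − 14 = 2 dB.
Ratio = input overshoot / output overshoot = 16 / 2 = 8.

8:1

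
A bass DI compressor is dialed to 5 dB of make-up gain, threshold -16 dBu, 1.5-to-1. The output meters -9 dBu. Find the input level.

-13 dBu

Stripping the +5 dB make-up gives -14 dBu at the gain stage.
The compressed level sits -14 − (-16) = 2 dB over threshold.
Undo the ratio: input overshoot = 2 × 1.5 = 3 dB, giving input = -13 dBu.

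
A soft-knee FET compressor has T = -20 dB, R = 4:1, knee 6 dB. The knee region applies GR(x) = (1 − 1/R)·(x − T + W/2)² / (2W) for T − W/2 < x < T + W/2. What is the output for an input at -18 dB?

-19.5625 dB

x − T + W/2 = -18 − (-20) + 3 = 5.
GR = (1 − 1/4) × 5² / 12 = 0.75 × 25 / 12 = 1.5625 dB.
Output = -18 − 1.5625 = -19.5625 dB.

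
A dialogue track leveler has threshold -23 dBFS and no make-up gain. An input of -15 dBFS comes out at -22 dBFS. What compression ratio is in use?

Input overshoot = -15 − (-23) = 8 dB; output overshoot = -22 − (-23) = 1 dB.
Ratio = 8 / 1 = 8.

8:1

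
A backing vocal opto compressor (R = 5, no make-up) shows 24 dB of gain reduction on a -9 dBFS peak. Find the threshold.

Input is 30 dB above T (since output overshoot × R = input overshoot: (-33 − T)·5 = -9 − T gives T = -39 dBFS).
Check: -39 + (-9 − (-39))/5 = -39 + 6 = -33 dBFS. ✓

-39 dBFS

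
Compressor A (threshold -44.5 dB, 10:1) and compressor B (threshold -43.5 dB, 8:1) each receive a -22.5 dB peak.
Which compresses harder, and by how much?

A, by 1.425 dB

A: 22 dB over, compressed to 2.2 dB over, so 19.8 dB of GR.
B: 21 dB over, compressed to 2.625 dB over, so 18.375 dB of GR.
A applies 1.425 dB more gain reduction.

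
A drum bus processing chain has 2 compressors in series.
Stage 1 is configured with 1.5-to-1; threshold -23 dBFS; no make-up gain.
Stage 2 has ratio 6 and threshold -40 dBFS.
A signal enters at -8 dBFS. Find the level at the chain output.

-35.5 dBFS

Stage 1: 15 dB above -23 dBFS, reduced 1.5:1 to 10 dB above → -13 dBFS.
Stage 2: 27 dB above -40 dBFS, reduced 6:1 to 4.5 dB above → -35.5 dBFS.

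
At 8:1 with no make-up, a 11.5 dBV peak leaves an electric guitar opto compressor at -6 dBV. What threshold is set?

-8.5 dBV

Gain reduction = 11.5 − (-6) = 17.5 dB; output overshoot = GR / (R − 1) = 17.5 / 7 = 2.5 dB.
Threshold = output − output overshoot = -6 − 2.5 = -8.5 dBV.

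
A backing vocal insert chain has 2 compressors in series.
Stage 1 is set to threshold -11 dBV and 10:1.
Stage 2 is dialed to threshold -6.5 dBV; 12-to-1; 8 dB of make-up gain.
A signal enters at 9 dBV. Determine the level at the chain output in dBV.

-1 dBV

Stage 1: 9 dBV is 20 dB over -11 dBV; at 10:1 that becomes 2 dB over, giving -9 dBV.
Stage 2: -9 dBV ≤ -6.5 dBV, so stage 2 doesn't engage; make-up brings it to -1 dBV.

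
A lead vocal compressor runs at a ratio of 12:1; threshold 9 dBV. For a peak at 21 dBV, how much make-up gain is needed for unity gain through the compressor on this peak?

Without make-up, output = threshold + overshoot/12 = 9 + 1 = 10 dBV.
Gap to target: 11 dB.

11 dB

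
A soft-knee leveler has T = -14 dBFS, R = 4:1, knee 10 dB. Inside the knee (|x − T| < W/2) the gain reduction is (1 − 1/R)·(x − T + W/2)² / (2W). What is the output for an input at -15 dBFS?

x − T + W/2 = -15 − (-14) + 5 = 4.
GR = (1 − 1/4) × 4² / 20 = 0.75 × 16 / 20 = 0.6 dB.
Output = -15 − 0.6 = -15.6 dBFS.

-15.6 dBFS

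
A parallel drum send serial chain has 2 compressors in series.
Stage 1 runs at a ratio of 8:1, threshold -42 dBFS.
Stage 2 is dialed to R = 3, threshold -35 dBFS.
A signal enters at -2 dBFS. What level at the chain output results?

Stage 1: 40 dB above -42 dBFS, reduced 8:1 to 5 dB above → -37 dBFS.
Stage 2: below threshold (-37 ≤ -35); passes unchanged; output -37 dBFS.

-37 dBFS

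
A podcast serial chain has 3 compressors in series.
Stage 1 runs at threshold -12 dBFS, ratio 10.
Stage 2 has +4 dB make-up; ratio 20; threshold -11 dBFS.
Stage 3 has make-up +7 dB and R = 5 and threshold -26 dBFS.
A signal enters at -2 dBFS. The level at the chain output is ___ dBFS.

-15.2 dBFS

Stage 1: -2 dBFS is 10 dB over -12 dBFS; at 10:1 that becomes 1 dB over, giving -11 dBFS.
Stage 2: -11 dBFS ≤ -11 dBFS, so stage 2 doesn't engage; make-up brings it to -7 dBFS.
Stage 3: overshoot 19 dB → 19/5 = 3.8 dB → -22.2 dBFS; +7 dB make-up → -15.2 dBFS.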